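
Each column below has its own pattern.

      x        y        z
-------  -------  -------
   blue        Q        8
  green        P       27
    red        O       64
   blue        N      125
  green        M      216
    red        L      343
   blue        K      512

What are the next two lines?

green  J  729; red  I  1000

Column x — repeats blue → green → red: blue, green, red, blue, green, red, blue → green → red.
Column y: letters move back 1 place in the alphabet, so Q, P, O, N, M, L, K → J → I.
Column z goes 8, 27, 64, 125, 216, 343, 512 → 729 → 1000 (perfect cubes: 2³, 3³, 4³, …).
So the next two lines are green  J  729 and red  I  1000.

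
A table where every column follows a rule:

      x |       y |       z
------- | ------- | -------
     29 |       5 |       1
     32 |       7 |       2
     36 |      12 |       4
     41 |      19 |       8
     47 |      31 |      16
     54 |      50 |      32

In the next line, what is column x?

Column x: differences are 3, 4, 5, … (increasing by 1 each time), so 29, 32, 36, 41, 47, 54 → 62.
Column y: each term is the sum of the two before it, so 5, 7, 12, 19, 31, 50 → 81.
Column z: ×2 each step; 1, 2, 4, 8, 16, 32 → 64.

62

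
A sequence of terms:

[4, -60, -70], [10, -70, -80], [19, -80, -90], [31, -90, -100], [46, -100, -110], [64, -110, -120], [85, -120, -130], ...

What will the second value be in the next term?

Second value goes -60, -70, -80, -90, -100, -110, -120 → -130 (−10 each step).

-130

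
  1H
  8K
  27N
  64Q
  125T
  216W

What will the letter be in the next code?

First component: 1, 8, 27, 64, 125, 216 → 343 (perfect cubes: 1³, 2³, 3³, …).
Letter — letters move forward 3 places in the alphabet: H, K, N, Q, T, W → Z.

Z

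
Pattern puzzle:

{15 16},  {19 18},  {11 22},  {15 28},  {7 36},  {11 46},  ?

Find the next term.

{3 58}

First value goes 15, 19, 11, 15, 7, 11 → 3 (alternating steps +4, −8, +4, −8, …).
Second value: differences are 2, 4, 6, … (increasing by 2 each time), so 16, 18, 22, 28, 36, 46 → 58.
Combining the parts gives {3 58}.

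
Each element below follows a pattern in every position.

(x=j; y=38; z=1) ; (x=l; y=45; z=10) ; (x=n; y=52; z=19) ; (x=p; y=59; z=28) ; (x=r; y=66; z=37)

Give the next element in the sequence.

(x=t; y=73; z=46)

X: letters move forward 2 places in the alphabet, so j, l, n, p, r → t.
Y: +7 each step, so 38, 45, 52, 59, 66 → 73.
Z goes 1, 10, 19, 28, 37 → 46 (+9 each step).
Putting it together: (x=t; y=73; z=46).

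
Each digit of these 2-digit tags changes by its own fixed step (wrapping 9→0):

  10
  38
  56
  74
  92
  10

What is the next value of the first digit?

3

For the first digit, +2 each step, mod 10: 1, 3, 5, 7, 9, 1 → 3.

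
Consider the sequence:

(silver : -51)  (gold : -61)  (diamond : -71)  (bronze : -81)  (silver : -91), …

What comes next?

Rank: repeats silver → gold → diamond → bronze; silver, gold, diamond, bronze, silver → gold.
Second slot goes -51, -61, -71, -81, -91 → -101 (−10 each step).
Putting it together: (gold : -101).

(gold : -101)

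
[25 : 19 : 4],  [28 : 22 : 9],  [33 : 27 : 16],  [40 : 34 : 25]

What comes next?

First value: 25, 28, 33, 40 → 49 (differences are 3, 5, 7, … (increasing by 2 each time)).
Second value goes 19, 22, 27, 34 → 43 (differences are 3, 5, 7, … (increasing by 2 each time)).
Third value goes 4, 9, 16, 25 → 36 (perfect squares: 2², 3², 4², …).
Putting it together: [49 : 43 : 36].

[49 : 43 : 36]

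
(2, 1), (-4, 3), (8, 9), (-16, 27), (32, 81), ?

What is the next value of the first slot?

-64

First slot goes 2, -4, 8, -16, 32 → -64 (×(-2) each step).
Second slot goes 1, 3, 9, 27, 81 → 243 (×3 each step).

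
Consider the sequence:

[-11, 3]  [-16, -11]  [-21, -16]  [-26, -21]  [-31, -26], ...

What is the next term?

[-36, -31]

For the first slot, −5 each step: -11, -16, -21, -26, -31 → -36.
For the second slot, always the previous value of the first slot: 3, -11, -16, -21, -26 → -31.
So the next term is [-36, -31].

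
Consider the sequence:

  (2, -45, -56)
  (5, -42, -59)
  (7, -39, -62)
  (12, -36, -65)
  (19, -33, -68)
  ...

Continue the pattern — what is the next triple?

First slot: 2, 5, 7, 12, 19 → 31 (each term is the sum of the two before it).
Second slot: -45, -42, -39, -36, -33 → -30 (+3 each step).
Third slot — −3 each step: -56, -59, -62, -65, -68 → -71.
Putting it together: (31, -30, -71).

(31, -30, -71)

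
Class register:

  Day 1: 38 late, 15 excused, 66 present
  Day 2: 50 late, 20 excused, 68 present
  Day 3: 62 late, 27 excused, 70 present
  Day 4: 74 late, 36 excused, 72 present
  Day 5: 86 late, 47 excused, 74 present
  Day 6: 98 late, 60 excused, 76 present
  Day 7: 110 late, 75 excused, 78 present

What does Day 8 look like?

Late — +12 each step: 38, 50, 62, 74, 86, 98, 110 → 122.
Excused goes 15, 20, 27, 36, 47, 60, 75 → 92 (differences are 5, 7, 9, … (increasing by 2 each time)).
Present: +2 each step; 66, 68, 70, 72, 74, 76, 78 → 80.
Combining the parts gives 122 late, 92 excused, 80 present.

122 late, 92 excused, 80 present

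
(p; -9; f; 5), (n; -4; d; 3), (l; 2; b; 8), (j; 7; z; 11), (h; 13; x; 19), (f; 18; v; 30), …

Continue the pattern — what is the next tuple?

(d; 24; t; 49)

First letter: p, n, l, j, h, f → d (letters move back 2 places in the alphabet).
For the second part, alternating steps +5, +6, +5, +6, …: -9, -4, 2, 7, 13, 18 → 24.
Second letter: letters move back 2 places in the alphabet, wrapping A→Z, so f, d, b, z, x, v → t.
Fourth part: each term is the sum of the two before it, so 5, 3, 8, 11, 19, 30 → 49.
Combining the parts gives (d; 24; t; 49).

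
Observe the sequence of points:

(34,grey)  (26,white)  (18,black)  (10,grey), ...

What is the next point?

First component — −8 each step: 34, 26, 18, 10 → 2.
For the shade, repeats grey → white → black: grey, white, black, grey → white.
So the next point is (2,white).

(2,white)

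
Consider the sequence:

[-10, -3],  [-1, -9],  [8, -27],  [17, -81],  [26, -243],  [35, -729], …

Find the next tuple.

First slot: +9 each step, so -10, -1, 8, 17, 26, 35 → 44.
Second slot: -3, -9, -27, -81, -243, -729 → -2187 (×3 each step).
Putting it together: [44, -2187].

[44, -2187]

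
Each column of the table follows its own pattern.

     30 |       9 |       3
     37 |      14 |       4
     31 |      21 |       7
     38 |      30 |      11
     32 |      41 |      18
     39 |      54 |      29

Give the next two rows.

33  69  47; 40  86  76

For the first component, alternating steps +7, −6, +7, −6, …: 30, 37, 31, 38, 32, 39 → 33 → 40.
Second component: differences are 5, 7, 9, … (increasing by 2 each time); 9, 14, 21, 30, 41, 54 → 69 → 86.
Third component goes 3, 4, 7, 11, 18, 29 → 47 → 76 (each term is the sum of the two before it).
Putting the parts together: 33  69  47 and then 40  86  76.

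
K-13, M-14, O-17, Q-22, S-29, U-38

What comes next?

Letter — letters move forward 2 places in the alphabet: K, M, O, Q, S, U → W.
Second component — differences are 1, 3, 5, … (increasing by 2 each time): 13, 14, 17, 22, 29, 38 → 49.
So the next token is W-49.

W-49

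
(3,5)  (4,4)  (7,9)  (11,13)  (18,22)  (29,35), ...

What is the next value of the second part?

57

Second part: 5, 4, 9, 13, 22, 35 → 57 (each term is the sum of the two before it).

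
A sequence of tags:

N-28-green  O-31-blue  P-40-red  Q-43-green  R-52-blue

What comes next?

For the letter, letters move forward 1 place in the alphabet: N, O, P, Q, R → S.
Second component: 28, 31, 40, 43, 52 → 55 (alternating steps +3, +9, +3, +9, …).
Colour: repeats green → blue → red; green, blue, red, green, blue → red.
Putting it together: S-55-red.

S-55-red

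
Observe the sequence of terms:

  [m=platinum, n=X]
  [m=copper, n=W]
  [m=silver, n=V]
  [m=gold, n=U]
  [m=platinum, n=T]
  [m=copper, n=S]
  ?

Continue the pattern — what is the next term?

[m=silver, n=R]

M — repeats platinum → copper → silver → gold: platinum, copper, silver, gold, platinum, copper → silver.
N — letters move back 1 place in the alphabet: X, W, V, U, T, S → R.
Putting it together: [m=silver, n=R].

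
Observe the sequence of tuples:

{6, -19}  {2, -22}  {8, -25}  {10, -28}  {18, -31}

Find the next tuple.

{28, -34}

First part: 6, 2, 8, 10, 18 → 28 (each term is the sum of the two before it).
Second part: -19, -22, -25, -28, -31 → -34 (−3 each step).
So the next tuple is {28, -34}.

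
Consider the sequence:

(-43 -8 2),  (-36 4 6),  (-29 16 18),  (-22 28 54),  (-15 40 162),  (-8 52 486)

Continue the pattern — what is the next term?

(-1 64 1458)

First entry — +7 each step: -43, -36, -29, -22, -15, -8 → -1.
Second entry goes -8, 4, 16, 28, 40, 52 → 64 (+12 each step).
Third entry: ×3 each step, so 2, 6, 18, 54, 162, 486 → 1458.
Combining the parts gives (-1 64 1458).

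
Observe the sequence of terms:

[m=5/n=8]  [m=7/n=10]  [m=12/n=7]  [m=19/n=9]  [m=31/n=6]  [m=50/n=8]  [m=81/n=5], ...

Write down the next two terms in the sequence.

M: each term is the sum of the two before it; 5, 7, 12, 19, 31, 50, 81 → 131 → 212.
N: 8, 10, 7, 9, 6, 8, 5 → 7 → 4 (alternating steps +2, −3, +2, −3, …).
So the next two terms are [m=131/n=7] and [m=212/n=4].

[m=131/n=7], [m=212/n=4]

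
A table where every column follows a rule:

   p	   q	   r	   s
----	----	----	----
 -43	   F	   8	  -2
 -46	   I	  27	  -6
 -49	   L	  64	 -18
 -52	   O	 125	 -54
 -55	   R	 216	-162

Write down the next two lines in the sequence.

-58  U  343  -486; -61  X  512  -1458

Column p: −3 each step, so -43, -46, -49, -52, -55 → -58 → -61.
Column q: letters move forward 3 places in the alphabet; F, I, L, O, R → U → X.
Column r: perfect cubes: 2³, 3³, 4³, …; 8, 27, 64, 125, 216 → 343 → 512.
Column s — ×3 each step: -2, -6, -18, -54, -162 → -486 → -1458.
So the next two lines are -58  U  343  -486 and -61  X  512  -1458.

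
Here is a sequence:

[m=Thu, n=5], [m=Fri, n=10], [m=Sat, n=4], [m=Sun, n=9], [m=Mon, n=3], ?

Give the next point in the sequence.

[m=Tue, n=8]

M goes Thu, Fri, Sat, Sun, Mon → Tue (runs through the weekdays Mon→Sun).
N: 5, 10, 4, 9, 3 → 8 (alternating steps +5, −6, +5, −6, …).
Combining the parts gives [m=Tue, n=8].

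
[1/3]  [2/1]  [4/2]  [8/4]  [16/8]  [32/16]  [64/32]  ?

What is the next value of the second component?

First component goes 1, 2, 4, 8, 16, 32, 64 → 128 (×2 each step).
Second component: always the previous value of the first component; 3, 1, 2, 4, 8, 16, 32 → 64.

64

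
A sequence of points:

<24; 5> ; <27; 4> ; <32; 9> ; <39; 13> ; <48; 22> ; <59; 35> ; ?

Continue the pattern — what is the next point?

First entry goes 24, 27, 32, 39, 48, 59 → 72 (differences are 3, 5, 7, … (increasing by 2 each time)).
For the second entry, each term is the sum of the two before it: 5, 4, 9, 13, 22, 35 → 57.
Combining the parts gives <72; 57>.

<72; 57>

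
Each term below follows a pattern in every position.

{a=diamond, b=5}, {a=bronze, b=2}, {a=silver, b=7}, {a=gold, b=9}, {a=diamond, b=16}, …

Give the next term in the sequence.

A — repeats diamond → bronze → silver → gold: diamond, bronze, silver, gold, diamond → bronze.
B: 5, 2, 7, 9, 16 → 25 (each term is the sum of the two before it).
Combining the parts gives {a=bronze, b=25}.

{a=bronze, b=25}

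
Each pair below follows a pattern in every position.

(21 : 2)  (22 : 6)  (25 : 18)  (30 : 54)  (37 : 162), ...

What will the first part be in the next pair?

For the first part, differences are 1, 3, 5, … (increasing by 2 each time): 21, 22, 25, 30, 37 → 46.

46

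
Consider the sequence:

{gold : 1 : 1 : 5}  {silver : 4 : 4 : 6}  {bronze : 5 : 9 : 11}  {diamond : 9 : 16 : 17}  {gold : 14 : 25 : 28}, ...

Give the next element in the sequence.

For the rank, repeats gold → silver → bronze → diamond: gold, silver, bronze, diamond, gold → silver.
For the second coordinate, each term is the sum of the two before it: 1, 4, 5, 9, 14 → 23.
Third coordinate: perfect squares: 1², 2², 3², …, so 1, 4, 9, 16, 25 → 36.
For the fourth coordinate, each term is the sum of the two before it: 5, 6, 11, 17, 28 → 45.
Combining the parts gives {silver : 23 : 36 : 45}.

{silver : 23 : 36 : 45}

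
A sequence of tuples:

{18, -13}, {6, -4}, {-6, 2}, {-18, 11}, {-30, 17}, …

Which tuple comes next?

First value goes 18, 6, -6, -18, -30 → -42 (−12 each step).
Second value — alternating steps +9, +6, +9, +6, …: -13, -4, 2, 11, 17 → 26.
Combining the parts gives {-42, 26}.

{-42, 26}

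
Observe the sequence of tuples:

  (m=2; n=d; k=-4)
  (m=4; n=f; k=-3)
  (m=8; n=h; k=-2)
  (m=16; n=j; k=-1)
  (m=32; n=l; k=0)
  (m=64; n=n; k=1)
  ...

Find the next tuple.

(m=128; n=p; k=2)

For the m, ×2 each step: 2, 4, 8, 16, 32, 64 → 128.
N: d, f, h, j, l, n → p (letters move forward 2 places in the alphabet).
K: -4, -3, -2, -1, 0, 1 → 2 (+1 each step).
So the next tuple is (m=128; n=p; k=2).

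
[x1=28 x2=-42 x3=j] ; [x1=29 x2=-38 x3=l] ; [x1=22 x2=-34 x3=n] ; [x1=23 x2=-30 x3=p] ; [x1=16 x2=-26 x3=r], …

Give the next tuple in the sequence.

[x1=17 x2=-22 x3=t]

X1 — alternating steps +1, −7, +1, −7, …: 28, 29, 22, 23, 16 → 17.
X2: +4 each step; -42, -38, -34, -30, -26 → -22.
X3 — letters move forward 2 places in the alphabet: j, l, n, p, r → t.
Putting it together: [x1=17 x2=-22 x3=t].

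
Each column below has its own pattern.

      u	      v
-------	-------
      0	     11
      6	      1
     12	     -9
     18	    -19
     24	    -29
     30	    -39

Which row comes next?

For the column u, +6 each step: 0, 6, 12, 18, 24, 30 → 36.
Column v goes 11, 1, -9, -19, -29, -39 → -49 (−10 each step).
Putting it together: 36  -49.

36  -49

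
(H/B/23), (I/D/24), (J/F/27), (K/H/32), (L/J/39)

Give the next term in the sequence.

First letter: letters move forward 1 place in the alphabet, so H, I, J, K, L → M.
For the second letter, letters move forward 2 places in the alphabet: B, D, F, H, J → L.
Third part: differences are 1, 3, 5, … (increasing by 2 each time); 23, 24, 27, 32, 39 → 48.
Putting it together: (M/L/48).

(M/L/48)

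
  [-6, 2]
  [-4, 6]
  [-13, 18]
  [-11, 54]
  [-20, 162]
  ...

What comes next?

[-18, 486]

First coordinate — alternating steps +2, −9, +2, −9, …: -6, -4, -13, -11, -20 → -18.
Second coordinate: 2, 6, 18, 54, 162 → 486 (×3 each step).
Combining the parts gives [-18, 486].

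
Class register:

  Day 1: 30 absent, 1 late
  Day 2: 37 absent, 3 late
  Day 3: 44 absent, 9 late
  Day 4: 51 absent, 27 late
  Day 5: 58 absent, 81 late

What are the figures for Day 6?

65 absent, 243 late

Absent — +7 each step: 30, 37, 44, 51, 58 → 65.
Late: 1, 3, 9, 27, 81 → 243 (×3 each step).
So the next row is 65 absent, 243 late.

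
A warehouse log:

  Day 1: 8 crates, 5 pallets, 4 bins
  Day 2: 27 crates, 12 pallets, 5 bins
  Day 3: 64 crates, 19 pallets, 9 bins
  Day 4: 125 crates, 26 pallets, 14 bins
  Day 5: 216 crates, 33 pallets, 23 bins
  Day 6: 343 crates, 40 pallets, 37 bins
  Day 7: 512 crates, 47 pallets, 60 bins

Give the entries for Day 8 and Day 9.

729 crates, 54 pallets, 97 bins; 1000 crates, 61 pallets, 157 bins

For the crates, perfect cubes: 2³, 3³, 4³, …: 8, 27, 64, 125, 216, 343, 512 → 729 → 1000.
Pallets goes 5, 12, 19, 26, 33, 40, 47 → 54 → 61 (+7 each step).
Bins — each term is the sum of the two before it: 4, 5, 9, 14, 23, 37, 60 → 97 → 157.
So the next two lines are 729 crates, 54 pallets, 97 bins and 1000 crates, 61 pallets, 157 bins.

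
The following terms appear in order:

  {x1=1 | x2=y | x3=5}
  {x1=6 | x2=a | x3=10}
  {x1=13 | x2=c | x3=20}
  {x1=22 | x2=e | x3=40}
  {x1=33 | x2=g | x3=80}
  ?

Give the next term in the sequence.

{x1=46 | x2=i | x3=160}

X1: differences are 5, 7, 9, … (increasing by 2 each time), so 1, 6, 13, 22, 33 → 46.
X2: letters move forward 2 places in the alphabet, wrapping Z→A; y, a, c, e, g → i.
For the x3, ×2 each step: 5, 10, 20, 40, 80 → 160.
So the next term is {x1=46 | x2=i | x3=160}.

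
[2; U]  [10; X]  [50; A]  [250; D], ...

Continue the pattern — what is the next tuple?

[1250; G]

First value: 2, 10, 50, 250 → 1250 (×5 each step).
Letter: letters move forward 3 places in the alphabet, wrapping Z→A; U, X, A, D → G.
Combining the parts gives [1250; G].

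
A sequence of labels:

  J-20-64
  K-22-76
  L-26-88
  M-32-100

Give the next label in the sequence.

Letter: letters move forward 1 place in the alphabet, so J, K, L, M → N.
Second component: differences are 2, 4, 6, … (increasing by 2 each time); 20, 22, 26, 32 → 40.
Third component: +12 each step; 64, 76, 88, 100 → 112.
So the next label is N-40-112.

N-40-112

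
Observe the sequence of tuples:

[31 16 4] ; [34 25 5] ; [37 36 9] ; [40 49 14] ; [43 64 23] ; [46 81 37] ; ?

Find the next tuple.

[49 100 60]

First component: +3 each step, so 31, 34, 37, 40, 43, 46 → 49.
Second component: perfect squares: 4², 5², 6², …; 16, 25, 36, 49, 64, 81 → 100.
Third component: 4, 5, 9, 14, 23, 37 → 60 (each term is the sum of the two before it).
Putting it together: [49 100 60].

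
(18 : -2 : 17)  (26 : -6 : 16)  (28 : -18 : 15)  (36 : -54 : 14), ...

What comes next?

(38 : -162 : 13)

First entry — alternating steps +8, +2, +8, +2, …: 18, 26, 28, 36 → 38.
Second entry: ×3 each step, so -2, -6, -18, -54 → -162.
Third entry: 17, 16, 15, 14 → 13 (−1 each step).
Combining the parts gives (38 : -162 : 13).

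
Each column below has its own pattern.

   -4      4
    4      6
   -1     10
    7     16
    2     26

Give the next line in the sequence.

10  42

First component: alternating steps +8, −5, +8, −5, …; -4, 4, -1, 7, 2 → 10.
Second component goes 4, 6, 10, 16, 26 → 42 (each term is the sum of the two before it).
So the next line is 10  42.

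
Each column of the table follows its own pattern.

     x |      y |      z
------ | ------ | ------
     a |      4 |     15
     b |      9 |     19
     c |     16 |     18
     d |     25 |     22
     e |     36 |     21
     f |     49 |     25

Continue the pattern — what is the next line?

For the column x, letters move forward 1 place in the alphabet: a, b, c, d, e, f → g.
Column y: 4, 9, 16, 25, 36, 49 → 64 (perfect squares: 2², 3², 4², …).
For the column z, alternating steps +4, −1, +4, −1, …: 15, 19, 18, 22, 21, 25 → 24.
Putting it together: g  64  24.

g  64  24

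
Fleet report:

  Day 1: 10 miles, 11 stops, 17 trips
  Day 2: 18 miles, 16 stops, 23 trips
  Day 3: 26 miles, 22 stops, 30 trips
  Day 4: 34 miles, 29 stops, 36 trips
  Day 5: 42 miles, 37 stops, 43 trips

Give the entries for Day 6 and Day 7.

Miles goes 10, 18, 26, 34, 42 → 50 → 58 (+8 each step).
Stops: 11, 16, 22, 29, 37 → 46 → 56 (differences are 5, 6, 7, … (increasing by 1 each time)).
Trips — alternating steps +6, +7, +6, +7, …: 17, 23, 30, 36, 43 → 49 → 56.
So the next two rows are 50 miles, 46 stops, 49 trips and 58 miles, 56 stops, 56 trips.

50 miles, 46 stops, 49 trips; 58 miles, 56 stops, 56 trips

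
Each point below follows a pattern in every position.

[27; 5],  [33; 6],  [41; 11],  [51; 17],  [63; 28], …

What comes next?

First value: 27, 33, 41, 51, 63 → 77 (differences are 6, 8, 10, … (increasing by 2 each time)).
Second value: 5, 6, 11, 17, 28 → 45 (each term is the sum of the two before it).
Putting it together: [77; 45].

[77; 45]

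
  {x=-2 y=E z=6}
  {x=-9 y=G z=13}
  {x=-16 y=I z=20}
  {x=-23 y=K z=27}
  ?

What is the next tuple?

X: −7 each step, so -2, -9, -16, -23 → -30.
Y — letters move forward 2 places in the alphabet: E, G, I, K → M.
Z: 6, 13, 20, 27 → 34 (together with the x always sums to 4).
So the next tuple is {x=-30 y=M z=34}.

{x=-30 y=M z=34}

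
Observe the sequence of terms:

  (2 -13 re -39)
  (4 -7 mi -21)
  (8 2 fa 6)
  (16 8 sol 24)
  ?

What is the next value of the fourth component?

51

Second component goes -13, -7, 2, 8 → 17 (alternating steps +6, +9, +6, +9, …).
Fourth component goes -39, -21, 6, 24 → 51 (always 3 × the second component).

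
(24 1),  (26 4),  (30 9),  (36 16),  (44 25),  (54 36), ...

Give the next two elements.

First value goes 24, 26, 30, 36, 44, 54 → 66 → 80 (differences are 2, 4, 6, … (increasing by 2 each time)).
Second value: perfect squares: 1², 2², 3², …, so 1, 4, 9, 16, 25, 36 → 49 → 64.
So the next two elements are (66 49) and (80 64).

(66 49), (80 64)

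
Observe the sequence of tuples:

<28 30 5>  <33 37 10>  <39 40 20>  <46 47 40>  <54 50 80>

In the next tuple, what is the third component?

First component — differences are 5, 6, 7, … (increasing by 1 each time): 28, 33, 39, 46, 54 → 63.
Second component goes 30, 37, 40, 47, 50 → 57 (alternating steps +7, +3, +7, +3, …).
Third component: ×2 each step, so 5, 10, 20, 40, 80 → 160.

160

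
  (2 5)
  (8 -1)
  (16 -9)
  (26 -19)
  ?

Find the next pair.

First part: differences are 6, 8, 10, … (increasing by 2 each time), so 2, 8, 16, 26 → 38.
Second part goes 5, -1, -9, -19 → -31 (together with the first part always sums to 7).
Combining the parts gives (38 -31).

(38 -31)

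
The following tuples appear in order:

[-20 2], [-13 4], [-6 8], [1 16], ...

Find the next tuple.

First component: +7 each step, so -20, -13, -6, 1 → 8.
Second component: 2, 4, 8, 16 → 32 (×2 each step).
Combining the parts gives [8 32].

[8 32]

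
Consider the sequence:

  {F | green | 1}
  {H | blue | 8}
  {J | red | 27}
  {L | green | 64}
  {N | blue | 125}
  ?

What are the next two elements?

{P | red | 216}, {R | green | 343}

Letter — letters move forward 2 places in the alphabet: F, H, J, L, N → P → R.
Colour: green, blue, red, green, blue → red → green (repeats green → blue → red).
Third component: perfect cubes: 1³, 2³, 3³, …, so 1, 8, 27, 64, 125 → 216 → 343.
Putting the parts together: {P | red | 216} and then {R | green | 343}.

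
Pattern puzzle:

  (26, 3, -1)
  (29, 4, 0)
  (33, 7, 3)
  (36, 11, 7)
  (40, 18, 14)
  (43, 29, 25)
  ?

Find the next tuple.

First entry: 26, 29, 33, 36, 40, 43 → 47 (alternating steps +3, +4, +3, +4, …).
Second entry goes 3, 4, 7, 11, 18, 29 → 47 (each term is the sum of the two before it).
Third entry — always 4 less than the second entry: -1, 0, 3, 7, 14, 25 → 43.
So the next tuple is (47, 47, 43).

(47, 47, 43)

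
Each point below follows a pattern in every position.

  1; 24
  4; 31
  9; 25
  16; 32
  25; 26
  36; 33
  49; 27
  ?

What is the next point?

64; 34

First component goes 1, 4, 9, 16, 25, 36, 49 → 64 (perfect squares: 1², 2², 3², …).
Second component: alternating steps +7, −6, +7, −6, …; 24, 31, 25, 32, 26, 33, 27 → 34.
Combining the parts gives 64; 34.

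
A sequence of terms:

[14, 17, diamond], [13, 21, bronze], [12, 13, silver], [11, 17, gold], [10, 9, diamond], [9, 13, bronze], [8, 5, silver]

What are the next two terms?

[7, 9, gold], [6, 1, diamond]

First component: 14, 13, 12, 11, 10, 9, 8 → 7 → 6 (−1 each step).
Second component: alternating steps +4, −8, +4, −8, …, so 17, 21, 13, 17, 9, 13, 5 → 9 → 1.
Rank — repeats diamond → bronze → silver → gold: diamond, bronze, silver, gold, diamond, bronze, silver → gold → diamond.
So the next two terms are [7, 9, gold] and [6, 1, diamond].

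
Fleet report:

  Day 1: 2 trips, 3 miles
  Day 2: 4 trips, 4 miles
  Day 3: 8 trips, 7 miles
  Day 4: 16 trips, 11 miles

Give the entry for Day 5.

For the trips, ×2 each step: 2, 4, 8, 16 → 32.
Miles: each term is the sum of the two before it; 3, 4, 7, 11 → 18.
Combining the parts gives 32 trips, 18 miles.

32 trips, 18 miles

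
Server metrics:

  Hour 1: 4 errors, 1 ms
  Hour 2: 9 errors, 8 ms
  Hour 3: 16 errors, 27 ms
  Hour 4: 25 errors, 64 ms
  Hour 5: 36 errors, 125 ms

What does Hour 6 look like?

Errors — perfect squares: 2², 3², 4², …: 4, 9, 16, 25, 36 → 49.
Ms goes 1, 8, 27, 64, 125 → 216 (perfect cubes: 1³, 2³, 3³, …).
Putting it together: 49 errors, 216 ms.

49 errors, 216 ms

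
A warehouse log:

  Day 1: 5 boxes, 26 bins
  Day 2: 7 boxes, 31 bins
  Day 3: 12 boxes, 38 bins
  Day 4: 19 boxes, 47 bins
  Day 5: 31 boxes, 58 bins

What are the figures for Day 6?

50 boxes, 71 bins

Boxes — each term is the sum of the two before it: 5, 7, 12, 19, 31 → 50.
Bins: differences are 5, 7, 9, … (increasing by 2 each time); 26, 31, 38, 47, 58 → 71.
Putting it together: 50 boxes, 71 bins.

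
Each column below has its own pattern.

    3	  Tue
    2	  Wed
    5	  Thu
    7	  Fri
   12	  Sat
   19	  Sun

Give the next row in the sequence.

First component goes 3, 2, 5, 7, 12, 19 → 31 (each term is the sum of the two before it).
Day goes Tue, Wed, Thu, Fri, Sat, Sun → Mon (runs through the weekdays Mon→Sun).
Putting it together: 31  Mon.

31  Mon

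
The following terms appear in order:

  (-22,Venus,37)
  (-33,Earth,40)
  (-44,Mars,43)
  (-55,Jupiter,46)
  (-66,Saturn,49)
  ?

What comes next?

(-77,Uranus,52)

First coordinate — −11 each step: -22, -33, -44, -55, -66 → -77.
Planet: runs through the planets Mercury→Neptune, so Venus, Earth, Mars, Jupiter, Saturn → Uranus.
Third coordinate: +3 each step; 37, 40, 43, 46, 49 → 52.
Putting it together: (-77,Uranus,52).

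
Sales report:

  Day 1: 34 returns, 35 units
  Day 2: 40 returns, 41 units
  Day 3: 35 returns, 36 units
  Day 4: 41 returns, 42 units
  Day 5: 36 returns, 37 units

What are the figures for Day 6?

42 returns, 43 units

Returns goes 34, 40, 35, 41, 36 → 42 (alternating steps +6, −5, +6, −5, …).
Units: always 1 more than the returns, so 35, 41, 36, 42, 37 → 43.
So the next row is 42 returns, 43 units.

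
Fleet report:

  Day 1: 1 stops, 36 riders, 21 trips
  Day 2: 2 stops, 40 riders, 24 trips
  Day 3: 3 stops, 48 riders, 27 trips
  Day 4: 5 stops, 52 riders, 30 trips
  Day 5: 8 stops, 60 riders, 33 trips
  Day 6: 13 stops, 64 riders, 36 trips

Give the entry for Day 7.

Stops: each term is the sum of the two before it; 1, 2, 3, 5, 8, 13 → 21.
For the riders, alternating steps +4, +8, +4, +8, …: 36, 40, 48, 52, 60, 64 → 72.
Trips: +3 each step; 21, 24, 27, 30, 33, 36 → 39.
Putting it together: 21 stops, 72 riders, 39 trips.

21 stops, 72 riders, 39 trips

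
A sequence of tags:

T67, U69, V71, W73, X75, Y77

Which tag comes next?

Z79

Letter — letters move forward 1 place in the alphabet: T, U, V, W, X, Y → Z.
For the second component, +2 each step: 67, 69, 71, 73, 75, 77 → 79.
Combining the parts gives Z79.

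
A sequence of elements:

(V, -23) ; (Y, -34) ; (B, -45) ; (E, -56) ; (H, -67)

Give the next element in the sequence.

(K, -78)

Letter: V, Y, B, E, H → K (letters move forward 3 places in the alphabet, wrapping Z→A).
Second component: -23, -34, -45, -56, -67 → -78 (−11 each step).
Combining the parts gives (K, -78).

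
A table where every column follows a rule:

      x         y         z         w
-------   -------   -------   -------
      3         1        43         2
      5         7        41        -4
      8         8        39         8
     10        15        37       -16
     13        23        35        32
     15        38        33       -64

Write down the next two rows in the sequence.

18  61  31  128; 20  99  29  -256

Column x goes 3, 5, 8, 10, 13, 15 → 18 → 20 (alternating steps +2, +3, +2, +3, …).
Column y: 1, 7, 8, 15, 23, 38 → 61 → 99 (each term is the sum of the two before it).
For the column z, −2 each step: 43, 41, 39, 37, 35, 33 → 31 → 29.
Column w — ×(-2) each step: 2, -4, 8, -16, 32, -64 → 128 → -256.
Putting the parts together: 18  61  31  128 and then 20  99  29  -256.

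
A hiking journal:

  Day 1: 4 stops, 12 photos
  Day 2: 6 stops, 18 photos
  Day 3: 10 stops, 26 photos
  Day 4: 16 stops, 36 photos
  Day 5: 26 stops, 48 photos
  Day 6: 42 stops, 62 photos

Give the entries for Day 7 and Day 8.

68 stops, 78 photos; 110 stops, 96 photos

Stops: each term is the sum of the two before it; 4, 6, 10, 16, 26, 42 → 68 → 110.
Photos — differences are 6, 8, 10, … (increasing by 2 each time): 12, 18, 26, 36, 48, 62 → 78 → 96.
Putting the parts together: 68 stops, 78 photos and then 110 stops, 96 photos.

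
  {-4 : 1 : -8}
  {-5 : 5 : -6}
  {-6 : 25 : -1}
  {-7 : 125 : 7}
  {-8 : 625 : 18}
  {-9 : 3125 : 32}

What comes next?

{-10 : 15625 : 49}

First coordinate — −1 each step: -4, -5, -6, -7, -8, -9 → -10.
Second coordinate: 1, 5, 25, 125, 625, 3125 → 15625 (×5 each step).
Third coordinate — differences are 2, 5, 8, … (increasing by 3 each time): -8, -6, -1, 7, 18, 32 → 49.
Putting it together: {-10 : 15625 : 49}.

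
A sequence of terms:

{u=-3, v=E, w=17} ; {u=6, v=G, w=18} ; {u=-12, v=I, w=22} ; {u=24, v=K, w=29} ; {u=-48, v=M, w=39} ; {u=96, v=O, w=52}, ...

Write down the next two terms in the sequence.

{u=-192, v=Q, w=68}, {u=384, v=S, w=87}

U — ×(-2) each step: -3, 6, -12, 24, -48, 96 → -192 → 384.
V — letters move forward 2 places in the alphabet: E, G, I, K, M, O → Q → S.
W: differences are 1, 4, 7, … (increasing by 3 each time); 17, 18, 22, 29, 39, 52 → 68 → 87.
Putting the parts together: {u=-192, v=Q, w=68} and then {u=384, v=S, w=87}.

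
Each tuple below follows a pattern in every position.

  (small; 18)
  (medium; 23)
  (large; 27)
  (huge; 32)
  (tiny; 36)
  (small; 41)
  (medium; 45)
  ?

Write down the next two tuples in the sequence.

Size: repeats small → medium → large → huge → tiny; small, medium, large, huge, tiny, small, medium → large → huge.
Second value: alternating steps +5, +4, +5, +4, …; 18, 23, 27, 32, 36, 41, 45 → 50 → 54.
Putting the parts together: (large; 50) and then (huge; 54).

(large; 50), (huge; 54)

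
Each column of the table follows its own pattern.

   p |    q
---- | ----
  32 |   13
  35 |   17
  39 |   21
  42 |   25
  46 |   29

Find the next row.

Column p — alternating steps +3, +4, +3, +4, …: 32, 35, 39, 42, 46 → 49.
Column q goes 13, 17, 21, 25, 29 → 33 (+4 each step).
So the next row is 49  33.

49  33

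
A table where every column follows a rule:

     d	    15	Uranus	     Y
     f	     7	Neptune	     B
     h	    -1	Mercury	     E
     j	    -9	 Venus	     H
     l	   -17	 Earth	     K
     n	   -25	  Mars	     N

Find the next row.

p  -33  Jupiter  Q

For the first letter, letters move forward 2 places in the alphabet: d, f, h, j, l, n → p.
Second component goes 15, 7, -1, -9, -17, -25 → -33 (−8 each step).
Planet — runs through the planets Mercury→Neptune: Uranus, Neptune, Mercury, Venus, Earth, Mars → Jupiter.
Second letter goes Y, B, E, H, K, N → Q (letters move forward 3 places in the alphabet, wrapping Z→A).
Putting it together: p  -33  Jupiter  Q.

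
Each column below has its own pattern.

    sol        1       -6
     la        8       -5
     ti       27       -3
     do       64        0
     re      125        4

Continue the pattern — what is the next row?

For the note, runs through the solfège scale do→ti: sol, la, ti, do, re → mi.
Second component: perfect cubes: 1³, 2³, 3³, …, so 1, 8, 27, 64, 125 → 216.
Third component: differences are 1, 2, 3, … (increasing by 1 each time); -6, -5, -3, 0, 4 → 9.
Putting it together: mi  216  9.

mi  216  9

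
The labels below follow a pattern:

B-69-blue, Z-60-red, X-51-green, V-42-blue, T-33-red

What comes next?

R-24-green

Letter — letters move back 2 places in the alphabet, wrapping A→Z: B, Z, X, V, T → R.
Second component: 69, 60, 51, 42, 33 → 24 (−9 each step).
Colour: repeats blue → red → green; blue, red, green, blue, red → green.
So the next label is R-24-green.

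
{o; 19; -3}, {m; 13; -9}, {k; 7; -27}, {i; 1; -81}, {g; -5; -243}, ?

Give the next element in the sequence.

{e; -11; -729}

Letter — letters move back 2 places in the alphabet: o, m, k, i, g → e.
Second entry: −6 each step, so 19, 13, 7, 1, -5 → -11.
Third entry: ×3 each step, so -3, -9, -27, -81, -243 → -729.
Putting it together: {e; -11; -729}.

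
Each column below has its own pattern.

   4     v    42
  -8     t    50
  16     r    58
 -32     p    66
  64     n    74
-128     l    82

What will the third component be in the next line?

For the third component, +8 each step: 42, 50, 58, 66, 74, 82 → 90.

90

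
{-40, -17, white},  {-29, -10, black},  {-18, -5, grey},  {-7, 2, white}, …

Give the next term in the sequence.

First entry: +11 each step, so -40, -29, -18, -7 → 4.
Second entry: -17, -10, -5, 2 → 7 (alternating steps +7, +5, +7, +5, …).
For the shade, repeats white → black → grey: white, black, grey, white → black.
Combining the parts gives {4, 7, black}.

{4, 7, black}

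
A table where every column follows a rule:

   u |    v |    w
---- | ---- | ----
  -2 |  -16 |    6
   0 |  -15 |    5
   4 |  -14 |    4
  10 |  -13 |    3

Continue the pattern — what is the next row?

Column u: -2, 0, 4, 10 → 18 (differences are 2, 4, 6, … (increasing by 2 each time)).
Column v goes -16, -15, -14, -13 → -12 (+1 each step).
Column w: together with the column v always sums to -10; 6, 5, 4, 3 → 2.
So the next row is 18  -12  2.

18  -12  2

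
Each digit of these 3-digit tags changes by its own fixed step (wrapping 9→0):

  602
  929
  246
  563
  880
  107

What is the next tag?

424

First digit: +3 each step, mod 10; 6, 9, 2, 5, 8, 1 → 4.
Second digit: 0, 2, 4, 6, 8, 0 → 2 (+2 each step, mod 10).
Third digit: −3 each step, mod 10; 2, 9, 6, 3, 0, 7 → 4.
Combining the parts gives 424.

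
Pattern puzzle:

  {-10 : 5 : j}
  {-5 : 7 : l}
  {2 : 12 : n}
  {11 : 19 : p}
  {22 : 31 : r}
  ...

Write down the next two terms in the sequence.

{35 : 50 : t}, {50 : 81 : v}

First coordinate: differences are 5, 7, 9, … (increasing by 2 each time), so -10, -5, 2, 11, 22 → 35 → 50.
Second coordinate: each term is the sum of the two before it, so 5, 7, 12, 19, 31 → 50 → 81.
Letter — letters move forward 2 places in the alphabet: j, l, n, p, r → t → v.
So the next two terms are {35 : 50 : t} and {50 : 81 : v}.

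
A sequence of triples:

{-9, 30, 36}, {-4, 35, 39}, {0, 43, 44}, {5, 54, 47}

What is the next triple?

{9, 68, 52}

First coordinate: alternating steps +5, +4, +5, +4, …; -9, -4, 0, 5 → 9.
Second coordinate: 30, 35, 43, 54 → 68 (differences are 5, 8, 11, … (increasing by 3 each time)).
Third coordinate: 36, 39, 44, 47 → 52 (alternating steps +3, +5, +3, +5, …).
Putting it together: {9, 68, 52}.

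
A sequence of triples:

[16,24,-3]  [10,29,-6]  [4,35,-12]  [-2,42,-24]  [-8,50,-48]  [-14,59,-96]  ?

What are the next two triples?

First slot: 16, 10, 4, -2, -8, -14 → -20 → -26 (−6 each step).
Second slot: 24, 29, 35, 42, 50, 59 → 69 → 80 (differences are 5, 6, 7, … (increasing by 1 each time)).
Third slot goes -3, -6, -12, -24, -48, -96 → -192 → -384 (×2 each step).
Putting the parts together: [-20,69,-192] and then [-26,80,-384].

[-20,69,-192], [-26,80,-384]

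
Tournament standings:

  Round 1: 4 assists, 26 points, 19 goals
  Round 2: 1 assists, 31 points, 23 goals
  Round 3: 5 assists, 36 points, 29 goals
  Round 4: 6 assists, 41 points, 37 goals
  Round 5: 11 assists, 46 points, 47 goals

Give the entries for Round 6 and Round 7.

Assists: each term is the sum of the two before it, so 4, 1, 5, 6, 11 → 17 → 28.
Points: 26, 31, 36, 41, 46 → 51 → 56 (+5 each step).
For the goals, differences are 4, 6, 8, … (increasing by 2 each time): 19, 23, 29, 37, 47 → 59 → 73.
So the next two lines are 17 assists, 51 points, 59 goals and 28 assists, 56 points, 73 goals.

17 assists, 51 points, 59 goals; 28 assists, 56 points, 73 goals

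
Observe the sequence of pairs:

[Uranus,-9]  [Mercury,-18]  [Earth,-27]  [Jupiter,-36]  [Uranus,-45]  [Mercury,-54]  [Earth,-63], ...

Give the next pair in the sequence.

[Jupiter,-72]

For the planet, repeats Uranus → Mercury → Earth → Jupiter: Uranus, Mercury, Earth, Jupiter, Uranus, Mercury, Earth → Jupiter.
Second slot: −9 each step; -9, -18, -27, -36, -45, -54, -63 → -72.
So the next pair is [Jupiter,-72].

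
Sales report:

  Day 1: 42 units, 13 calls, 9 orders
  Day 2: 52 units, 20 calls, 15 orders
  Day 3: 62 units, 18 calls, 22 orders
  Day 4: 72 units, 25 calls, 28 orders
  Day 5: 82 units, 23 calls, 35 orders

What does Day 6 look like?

For the units, +10 each step: 42, 52, 62, 72, 82 → 92.
Calls: alternating steps +7, −2, +7, −2, …; 13, 20, 18, 25, 23 → 30.
Orders: alternating steps +6, +7, +6, +7, …, so 9, 15, 22, 28, 35 → 41.
So the next line is 92 units, 30 calls, 41 orders.

92 units, 30 calls, 41 orders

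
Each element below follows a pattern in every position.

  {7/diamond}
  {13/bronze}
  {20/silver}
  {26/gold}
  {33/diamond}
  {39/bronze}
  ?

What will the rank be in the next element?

Rank: diamond, bronze, silver, gold, diamond, bronze → silver (repeats diamond → bronze → silver → gold).

silver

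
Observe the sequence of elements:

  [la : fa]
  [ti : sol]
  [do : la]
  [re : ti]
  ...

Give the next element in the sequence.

[mi : do]

First note: runs through the solfège scale do→ti, so la, ti, do, re → mi.
Second note goes fa, sol, la, ti → do (runs through the solfège scale do→ti).
Combining the parts gives [mi : do].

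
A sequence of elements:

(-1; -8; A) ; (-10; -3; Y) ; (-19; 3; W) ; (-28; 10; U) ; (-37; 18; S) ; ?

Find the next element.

(-46; 27; Q)

First component: −9 each step, so -1, -10, -19, -28, -37 → -46.
Second component: -8, -3, 3, 10, 18 → 27 (differences are 5, 6, 7, … (increasing by 1 each time)).
For the letter, letters move back 2 places in the alphabet, wrapping A→Z: A, Y, W, U, S → Q.
So the next element is (-46; 27; Q).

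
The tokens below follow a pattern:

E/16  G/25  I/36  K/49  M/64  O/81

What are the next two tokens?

Q/100, S/121

Letter — letters move forward 2 places in the alphabet: E, G, I, K, M, O → Q → S.
Second component goes 16, 25, 36, 49, 64, 81 → 100 → 121 (perfect squares: 4², 5², 6², …).
Putting the parts together: Q/100 and then S/121.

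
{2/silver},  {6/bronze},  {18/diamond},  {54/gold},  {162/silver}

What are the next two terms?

First part goes 2, 6, 18, 54, 162 → 486 → 1458 (×3 each step).
Rank — repeats silver → bronze → diamond → gold: silver, bronze, diamond, gold, silver → bronze → diamond.
So the next two terms are {486/bronze} and {1458/diamond}.

{486/bronze}, {1458/diamond}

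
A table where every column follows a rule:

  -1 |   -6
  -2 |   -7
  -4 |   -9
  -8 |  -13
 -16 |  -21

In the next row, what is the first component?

-32

First component: ×2 each step; -1, -2, -4, -8, -16 → -32.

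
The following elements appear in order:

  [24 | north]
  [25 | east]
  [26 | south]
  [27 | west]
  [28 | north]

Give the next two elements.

First part: +1 each step; 24, 25, 26, 27, 28 → 29 → 30.
For the direction, repeats north → east → south → west: north, east, south, west, north → east → south.
So the next two elements are [29 | east] and [30 | south].

[29 | east], [30 | south]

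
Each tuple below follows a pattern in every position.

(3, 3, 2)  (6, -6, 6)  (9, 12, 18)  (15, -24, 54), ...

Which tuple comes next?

First component goes 3, 6, 9, 15 → 24 (each term is the sum of the two before it).
Second component — ×(-2) each step: 3, -6, 12, -24 → 48.
Third component: ×3 each step, so 2, 6, 18, 54 → 162.
Putting it together: (24, 48, 162).

(24, 48, 162)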